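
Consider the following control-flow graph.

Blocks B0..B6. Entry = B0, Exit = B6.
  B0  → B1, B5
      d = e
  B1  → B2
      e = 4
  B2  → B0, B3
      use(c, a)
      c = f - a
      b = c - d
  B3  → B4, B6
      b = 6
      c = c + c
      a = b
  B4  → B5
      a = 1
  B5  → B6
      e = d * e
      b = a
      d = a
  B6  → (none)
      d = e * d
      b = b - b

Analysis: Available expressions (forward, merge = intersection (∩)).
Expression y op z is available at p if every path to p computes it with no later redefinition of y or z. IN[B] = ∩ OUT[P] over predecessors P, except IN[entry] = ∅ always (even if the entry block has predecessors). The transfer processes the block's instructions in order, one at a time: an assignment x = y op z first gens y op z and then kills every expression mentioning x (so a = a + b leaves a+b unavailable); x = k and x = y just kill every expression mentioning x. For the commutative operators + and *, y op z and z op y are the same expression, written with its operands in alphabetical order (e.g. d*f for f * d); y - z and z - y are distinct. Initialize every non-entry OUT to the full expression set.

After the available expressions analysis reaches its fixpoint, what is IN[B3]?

Per-block solution:
  B0:  IN={}  OUT={}
  B1:  IN={}  OUT={}
  B2:  IN={}  OUT={c-d, f-a}
  B3:  IN={c-d, f-a}  OUT={}
  B4:  IN={}  OUT={}
  B5:  IN={}  OUT={}
  B6:  IN={}  OUT={}

Merge at B3: IN[B3] = OUT[B2] = {c-d, f-a}

Answer: {c-d, f-a}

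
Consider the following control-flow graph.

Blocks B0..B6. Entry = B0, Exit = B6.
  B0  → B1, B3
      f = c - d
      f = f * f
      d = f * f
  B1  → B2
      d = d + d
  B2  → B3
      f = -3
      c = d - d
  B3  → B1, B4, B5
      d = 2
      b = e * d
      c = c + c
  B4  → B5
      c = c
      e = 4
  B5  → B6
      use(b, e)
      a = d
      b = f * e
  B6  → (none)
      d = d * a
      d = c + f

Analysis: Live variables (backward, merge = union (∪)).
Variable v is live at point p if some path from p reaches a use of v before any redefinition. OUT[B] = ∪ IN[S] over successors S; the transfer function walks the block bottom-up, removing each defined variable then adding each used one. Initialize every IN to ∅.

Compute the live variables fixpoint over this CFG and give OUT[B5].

Per-block solution:
  B0: | IN={c, d, e} | OUT={c, d, e, f}
  B1: | IN={d, e} | OUT={d, e}
  B2: | IN={d, e} | OUT={c, e, f}
  B3: | IN={c, e, f} | OUT={b, c, d, e, f}
  B4: | IN={b, c, d, f} | OUT={b, c, d, e, f}
  B5: | IN={b, c, d, e, f} | OUT={a, c, d, f}
  B6: | IN={a, c, d, f} | OUT={}

Merge at B5: OUT[B5] = IN[B6] = {a, c, d, f}

Answer: {a, c, d, f}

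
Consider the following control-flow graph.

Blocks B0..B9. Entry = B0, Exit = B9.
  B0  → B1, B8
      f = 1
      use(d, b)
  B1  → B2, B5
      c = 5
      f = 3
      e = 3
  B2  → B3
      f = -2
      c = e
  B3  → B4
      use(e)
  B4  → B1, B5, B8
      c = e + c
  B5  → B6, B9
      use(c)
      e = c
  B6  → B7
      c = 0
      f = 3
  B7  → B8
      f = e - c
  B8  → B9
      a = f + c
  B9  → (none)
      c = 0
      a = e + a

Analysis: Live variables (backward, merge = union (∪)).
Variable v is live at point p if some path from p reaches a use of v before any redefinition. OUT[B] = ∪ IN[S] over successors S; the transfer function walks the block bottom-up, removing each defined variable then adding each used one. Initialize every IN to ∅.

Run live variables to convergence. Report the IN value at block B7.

Answer: {c, e}

Working:
Fixpoint table:
  B0: | IN={a, b, c, d, e} | OUT={a, c, e, f}
  B1: | IN={a} | OUT={a, c, e}
  B2: | IN={a, e} | OUT={a, c, e, f}
  B3: | IN={a, c, e, f} | OUT={a, c, e, f}
  B4: | IN={a, c, e, f} | OUT={a, c, e, f}
  B5: | IN={a, c} | OUT={a, e}
  B6: | IN={e} | OUT={c, e}
  B7: | IN={c, e} | OUT={c, e, f}
  B8: | IN={c, e, f} | OUT={a, e}
  B9: | IN={a, e} | OUT={}

Merge at B7: OUT[B7] = IN[B8] = {c, e, f}
Applying B7's transfer function to that OUT value gives IN[B7] (row B7 above).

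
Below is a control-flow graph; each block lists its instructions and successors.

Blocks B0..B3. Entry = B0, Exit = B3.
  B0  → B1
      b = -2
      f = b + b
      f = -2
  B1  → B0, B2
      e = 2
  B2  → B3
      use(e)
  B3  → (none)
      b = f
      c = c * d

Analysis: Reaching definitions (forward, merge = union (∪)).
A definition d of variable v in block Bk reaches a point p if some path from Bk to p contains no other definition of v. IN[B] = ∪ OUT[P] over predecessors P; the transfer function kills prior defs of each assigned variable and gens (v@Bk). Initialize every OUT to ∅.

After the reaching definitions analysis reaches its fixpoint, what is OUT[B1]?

Converged values:
  B0:  IN={b@B0, e@B1, f@B0}  OUT={b@B0, e@B1, f@B0}
  B1:  IN={b@B0, e@B1, f@B0}  OUT={b@B0, e@B1, f@B0}
  B2:  IN={b@B0, e@B1, f@B0}  OUT={b@B0, e@B1, f@B0}
  B3:  IN={b@B0, e@B1, f@B0}  OUT={b@B3, c@B3, e@B1, f@B0}

Merge at B1: IN[B1] = OUT[B0] = {b@B0, e@B1, f@B0}
Applying B1's transfer function to that IN value gives OUT[B1] (row B1 above).

Answer: {b@B0, e@B1, f@B0}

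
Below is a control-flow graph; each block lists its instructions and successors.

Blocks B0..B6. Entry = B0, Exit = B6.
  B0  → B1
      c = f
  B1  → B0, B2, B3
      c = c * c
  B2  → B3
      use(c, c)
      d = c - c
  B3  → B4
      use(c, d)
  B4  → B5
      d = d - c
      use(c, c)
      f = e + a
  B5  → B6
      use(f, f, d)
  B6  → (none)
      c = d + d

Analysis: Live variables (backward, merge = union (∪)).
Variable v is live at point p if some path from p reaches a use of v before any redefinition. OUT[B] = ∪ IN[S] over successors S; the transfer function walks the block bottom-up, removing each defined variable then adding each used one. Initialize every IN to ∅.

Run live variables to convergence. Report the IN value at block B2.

Answer: {a, c, e}

Working:
Fixpoint table:
  B0: | IN={a, d, e, f} | OUT={a, c, d, e, f}
  B1: | IN={a, c, d, e, f} | OUT={a, c, d, e, f}
  B2: | IN={a, c, e} | OUT={a, c, d, e}
  B3: | IN={a, c, d, e} | OUT={a, c, d, e}
  B4: | IN={a, c, d, e} | OUT={d, f}
  B5: | IN={d, f} | OUT={d}
  B6: | IN={d} | OUT={}

Merge at B2: OUT[B2] = IN[B3] = {a, c, d, e}
Applying B2's transfer function to that OUT value gives IN[B2] (row B2 above).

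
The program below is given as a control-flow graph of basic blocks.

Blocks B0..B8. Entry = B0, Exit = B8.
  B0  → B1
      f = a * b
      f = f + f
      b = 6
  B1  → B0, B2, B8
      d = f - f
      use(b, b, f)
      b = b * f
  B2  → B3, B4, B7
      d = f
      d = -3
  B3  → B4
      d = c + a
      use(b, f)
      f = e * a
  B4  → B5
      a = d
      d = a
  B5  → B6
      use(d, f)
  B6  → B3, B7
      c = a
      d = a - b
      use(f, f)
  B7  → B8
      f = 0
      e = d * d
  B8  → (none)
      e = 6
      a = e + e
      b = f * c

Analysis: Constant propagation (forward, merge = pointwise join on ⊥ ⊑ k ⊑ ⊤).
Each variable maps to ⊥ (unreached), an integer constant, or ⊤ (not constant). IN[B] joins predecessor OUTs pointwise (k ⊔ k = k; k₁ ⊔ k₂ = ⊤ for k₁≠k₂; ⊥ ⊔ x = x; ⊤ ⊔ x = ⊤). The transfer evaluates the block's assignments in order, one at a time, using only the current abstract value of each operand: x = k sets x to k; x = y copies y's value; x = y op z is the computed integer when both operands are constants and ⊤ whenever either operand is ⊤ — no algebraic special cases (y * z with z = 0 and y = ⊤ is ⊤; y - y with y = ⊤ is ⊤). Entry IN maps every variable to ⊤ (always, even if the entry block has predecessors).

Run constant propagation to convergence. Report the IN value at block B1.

Converged values:
  B0: | IN=(all ⊤) | OUT={b:6; rest ⊤}
  B1: | IN={b:6; rest ⊤} | OUT=(all ⊤)
  B2: | IN=(all ⊤) | OUT={d:-3; rest ⊤}
  B3: | IN=(all ⊤) | OUT=(all ⊤)
  B4: | IN=(all ⊤) | OUT=(all ⊤)
  B5: | IN=(all ⊤) | OUT=(all ⊤)
  B6: | IN=(all ⊤) | OUT=(all ⊤)
  B7: | IN=(all ⊤) | OUT={f:0; rest ⊤}
  B8: | IN=(all ⊤) | OUT={a:12, e:6; rest ⊤}

Merge at B1: IN[B1] = OUT[B0] = {a: ⊤, b: 6, c: ⊤, d: ⊤, e: ⊤, f: ⊤}

Answer: {a: ⊤, b: 6, c: ⊤, d: ⊤, e: ⊤, f: ⊤}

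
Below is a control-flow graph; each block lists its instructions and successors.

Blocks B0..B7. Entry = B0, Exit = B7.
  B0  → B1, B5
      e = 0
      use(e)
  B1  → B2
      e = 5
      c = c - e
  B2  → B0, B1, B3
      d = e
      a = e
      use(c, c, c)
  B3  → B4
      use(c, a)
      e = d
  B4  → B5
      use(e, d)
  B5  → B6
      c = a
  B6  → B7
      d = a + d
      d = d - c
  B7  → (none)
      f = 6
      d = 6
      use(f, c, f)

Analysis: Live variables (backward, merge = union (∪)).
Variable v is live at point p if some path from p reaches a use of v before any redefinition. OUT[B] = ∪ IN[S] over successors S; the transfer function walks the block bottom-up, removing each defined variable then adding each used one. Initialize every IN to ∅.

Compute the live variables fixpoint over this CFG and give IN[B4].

Answer: {a, d, e}

Derivation:
Converged values:
  B0:   IN={a, c, d}   OUT={a, c, d}
  B1:   IN={c}   OUT={c, e}
  B2:   IN={c, e}   OUT={a, c, d}
  B3:   IN={a, c, d}   OUT={a, d, e}
  B4:   IN={a, d, e}   OUT={a, d}
  B5:   IN={a, d}   OUT={a, c, d}
  B6:   IN={a, c, d}   OUT={c}
  B7:   IN={c}   OUT={}

Merge at B4: OUT[B4] = IN[B5] = {a, d}
Applying B4's transfer function to that OUT value gives IN[B4] (row B4 above).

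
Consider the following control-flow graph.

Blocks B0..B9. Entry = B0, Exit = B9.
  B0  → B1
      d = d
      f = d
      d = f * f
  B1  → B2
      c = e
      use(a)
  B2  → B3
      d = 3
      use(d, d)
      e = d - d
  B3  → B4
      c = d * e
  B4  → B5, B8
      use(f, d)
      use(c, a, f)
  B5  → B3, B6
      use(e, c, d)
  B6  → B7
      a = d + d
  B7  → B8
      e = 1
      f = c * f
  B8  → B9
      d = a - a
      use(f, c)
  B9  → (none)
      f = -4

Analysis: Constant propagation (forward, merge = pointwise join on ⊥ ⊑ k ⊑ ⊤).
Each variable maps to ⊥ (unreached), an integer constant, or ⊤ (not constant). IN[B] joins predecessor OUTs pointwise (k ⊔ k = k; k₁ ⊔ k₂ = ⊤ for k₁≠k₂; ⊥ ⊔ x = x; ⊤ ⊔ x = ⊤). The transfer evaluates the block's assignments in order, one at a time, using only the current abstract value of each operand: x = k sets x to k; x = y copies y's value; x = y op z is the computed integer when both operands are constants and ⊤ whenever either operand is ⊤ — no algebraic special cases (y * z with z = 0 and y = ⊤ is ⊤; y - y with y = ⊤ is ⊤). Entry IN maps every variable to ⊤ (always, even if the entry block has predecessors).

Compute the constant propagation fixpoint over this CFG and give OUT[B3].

Converged values:
  B0: | IN=(all ⊤) | OUT=(all ⊤)
  B1: | IN=(all ⊤) | OUT=(all ⊤)
  B2: | IN=(all ⊤) | OUT={d:3, e:0; rest ⊤}
  B3: | IN={d:3, e:0; rest ⊤} | OUT={c:0, d:3, e:0; rest ⊤}
  B4: | IN={c:0, d:3, e:0; rest ⊤} | OUT={c:0, d:3, e:0; rest ⊤}
  B5: | IN={c:0, d:3, e:0; rest ⊤} | OUT={c:0, d:3, e:0; rest ⊤}
  B6: | IN={c:0, d:3, e:0; rest ⊤} | OUT={a:6, c:0, d:3, e:0; rest ⊤}
  B7: | IN={a:6, c:0, d:3, e:0; rest ⊤} | OUT={a:6, c:0, d:3, e:1; rest ⊤}
  B8: | IN={c:0, d:3; rest ⊤} | OUT={c:0; rest ⊤}
  B9: | IN={c:0; rest ⊤} | OUT={c:0, f:-4; rest ⊤}

Merge at B3: IN[B3] = OUT[B2] ⊔ OUT[B5] = {a: ⊤, b: ⊤, c: ⊤, d: 3, e: 0, f: ⊤}
Applying B3's transfer function to that IN value gives OUT[B3] (row B3 above).

Answer: {a: ⊤, b: ⊤, c: 0, d: 3, e: 0, f: ⊤}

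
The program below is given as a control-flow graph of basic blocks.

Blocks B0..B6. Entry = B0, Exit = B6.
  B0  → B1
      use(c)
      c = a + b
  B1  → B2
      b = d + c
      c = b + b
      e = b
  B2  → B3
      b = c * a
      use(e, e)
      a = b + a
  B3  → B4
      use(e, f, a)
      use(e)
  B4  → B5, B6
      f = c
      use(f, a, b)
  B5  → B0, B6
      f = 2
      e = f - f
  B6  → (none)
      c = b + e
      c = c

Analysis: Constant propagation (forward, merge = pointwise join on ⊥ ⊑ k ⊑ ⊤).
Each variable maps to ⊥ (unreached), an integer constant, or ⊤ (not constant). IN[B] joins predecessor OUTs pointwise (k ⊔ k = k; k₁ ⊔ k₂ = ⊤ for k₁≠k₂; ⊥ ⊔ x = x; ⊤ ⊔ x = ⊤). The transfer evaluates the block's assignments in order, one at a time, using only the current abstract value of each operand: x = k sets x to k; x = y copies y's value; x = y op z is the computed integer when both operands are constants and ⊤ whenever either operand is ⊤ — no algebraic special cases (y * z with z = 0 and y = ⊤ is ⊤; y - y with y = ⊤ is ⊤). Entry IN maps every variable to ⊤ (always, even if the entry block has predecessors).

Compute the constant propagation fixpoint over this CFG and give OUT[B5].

Converged values:
  B0:   IN=(all ⊤)   OUT=(all ⊤)
  B1:   IN=(all ⊤)   OUT=(all ⊤)
  B2:   IN=(all ⊤)   OUT=(all ⊤)
  B3:   IN=(all ⊤)   OUT=(all ⊤)
  B4:   IN=(all ⊤)   OUT=(all ⊤)
  B5:   IN=(all ⊤)   OUT={e:0, f:2; rest ⊤}
  B6:   IN=(all ⊤)   OUT=(all ⊤)

Merge at B5: IN[B5] = OUT[B4] = {a: ⊤, b: ⊤, c: ⊤, d: ⊤, e: ⊤, f: ⊤}
Applying B5's transfer function to that IN value gives OUT[B5] (row B5 above).

Answer: {a: ⊤, b: ⊤, c: ⊤, d: ⊤, e: 0, f: 2}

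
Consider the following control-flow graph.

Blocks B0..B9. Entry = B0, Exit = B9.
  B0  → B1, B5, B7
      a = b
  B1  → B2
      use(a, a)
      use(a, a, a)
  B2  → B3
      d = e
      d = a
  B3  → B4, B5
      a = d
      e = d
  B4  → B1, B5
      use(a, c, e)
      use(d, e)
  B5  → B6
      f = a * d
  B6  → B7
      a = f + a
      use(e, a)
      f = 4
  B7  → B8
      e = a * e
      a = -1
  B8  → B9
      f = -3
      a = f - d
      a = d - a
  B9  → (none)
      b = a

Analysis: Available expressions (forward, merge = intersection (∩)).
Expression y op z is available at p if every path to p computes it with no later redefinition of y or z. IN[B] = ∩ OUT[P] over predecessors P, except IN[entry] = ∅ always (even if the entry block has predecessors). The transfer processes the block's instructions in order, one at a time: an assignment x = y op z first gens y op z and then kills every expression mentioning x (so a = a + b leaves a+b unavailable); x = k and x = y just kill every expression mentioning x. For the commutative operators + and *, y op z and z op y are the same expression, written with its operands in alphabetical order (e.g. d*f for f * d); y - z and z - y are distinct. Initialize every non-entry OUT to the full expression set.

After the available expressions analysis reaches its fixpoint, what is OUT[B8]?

Fixpoint table:
  B0: | IN={} | OUT={}
  B1: | IN={} | OUT={}
  B2: | IN={} | OUT={}
  B3: | IN={} | OUT={}
  B4: | IN={} | OUT={}
  B5: | IN={} | OUT={a*d}
  B6: | IN={a*d} | OUT={}
  B7: | IN={} | OUT={}
  B8: | IN={} | OUT={f-d}
  B9: | IN={f-d} | OUT={f-d}

Merge at B8: IN[B8] = OUT[B7] = {}
Applying B8's transfer function to that IN value gives OUT[B8] (row B8 above).

Answer: {f-d}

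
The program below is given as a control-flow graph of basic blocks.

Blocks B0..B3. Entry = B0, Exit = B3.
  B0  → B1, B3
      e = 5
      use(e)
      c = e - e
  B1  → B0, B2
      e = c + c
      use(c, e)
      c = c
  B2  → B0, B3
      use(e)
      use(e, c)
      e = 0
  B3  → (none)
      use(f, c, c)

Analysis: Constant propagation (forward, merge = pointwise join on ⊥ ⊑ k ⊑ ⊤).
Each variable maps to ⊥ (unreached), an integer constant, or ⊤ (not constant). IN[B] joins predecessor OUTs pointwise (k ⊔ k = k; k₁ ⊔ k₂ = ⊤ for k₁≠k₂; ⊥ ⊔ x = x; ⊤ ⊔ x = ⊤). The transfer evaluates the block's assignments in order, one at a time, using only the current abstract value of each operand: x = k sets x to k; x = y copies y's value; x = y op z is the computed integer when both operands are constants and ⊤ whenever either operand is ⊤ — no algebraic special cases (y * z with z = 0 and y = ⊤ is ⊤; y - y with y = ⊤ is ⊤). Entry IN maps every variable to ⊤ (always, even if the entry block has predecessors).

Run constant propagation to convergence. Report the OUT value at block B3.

Converged values:
  B0: | IN=(all ⊤) | OUT={c:0, e:5; rest ⊤}
  B1: | IN={c:0, e:5; rest ⊤} | OUT={c:0, e:0; rest ⊤}
  B2: | IN={c:0, e:0; rest ⊤} | OUT={c:0, e:0; rest ⊤}
  B3: | IN={c:0; rest ⊤} | OUT={c:0; rest ⊤}

Merge at B3: IN[B3] = OUT[B0] ⊔ OUT[B2] = {a: ⊤, b: ⊤, c: 0, d: ⊤, e: ⊤, f: ⊤}
Applying B3's transfer function to that IN value gives OUT[B3] (row B3 above).

Answer: {a: ⊤, b: ⊤, c: 0, d: ⊤, e: ⊤, f: ⊤}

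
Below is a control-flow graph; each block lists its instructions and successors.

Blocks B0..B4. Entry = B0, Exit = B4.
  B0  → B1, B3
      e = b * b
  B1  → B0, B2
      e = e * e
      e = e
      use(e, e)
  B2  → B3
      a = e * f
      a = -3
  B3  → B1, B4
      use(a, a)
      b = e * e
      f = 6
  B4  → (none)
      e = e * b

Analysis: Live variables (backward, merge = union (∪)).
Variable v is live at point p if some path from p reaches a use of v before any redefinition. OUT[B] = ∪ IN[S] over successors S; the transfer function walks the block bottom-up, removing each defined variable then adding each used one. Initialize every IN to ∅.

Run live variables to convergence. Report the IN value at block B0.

Answer: {a, b, f}

Trace:
Converged values:
  B0: | IN={a, b, f} | OUT={a, b, e, f}
  B1: | IN={a, b, e, f} | OUT={a, b, e, f}
  B2: | IN={e, f} | OUT={a, e}
  B3: | IN={a, e} | OUT={a, b, e, f}
  B4: | IN={b, e} | OUT={}

Merge at B0: OUT[B0] = IN[B1] ⊔ IN[B3] = {a, b, e, f}
Applying B0's transfer function to that OUT value gives IN[B0] (row B0 above).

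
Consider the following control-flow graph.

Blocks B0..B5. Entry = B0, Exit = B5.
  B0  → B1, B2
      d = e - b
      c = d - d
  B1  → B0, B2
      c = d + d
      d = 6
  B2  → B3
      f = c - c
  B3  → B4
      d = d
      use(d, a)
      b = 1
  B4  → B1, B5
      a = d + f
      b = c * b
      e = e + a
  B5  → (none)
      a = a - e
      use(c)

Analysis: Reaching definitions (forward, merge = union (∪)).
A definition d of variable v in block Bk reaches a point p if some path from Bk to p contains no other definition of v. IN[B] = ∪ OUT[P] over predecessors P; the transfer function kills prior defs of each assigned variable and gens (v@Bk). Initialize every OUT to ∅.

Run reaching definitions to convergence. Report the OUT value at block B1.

Converged values:
  B0:  IN={a@B4, b@B4, c@B1, d@B1, e@B4, f@B2}  OUT={a@B4, b@B4, c@B0, d@B0, e@B4, f@B2}
  B1:  IN={a@B4, b@B4, c@B0, c@B1, d@B0, d@B3, e@B4, f@B2}  OUT={a@B4, b@B4, c@B1, d@B1, e@B4, f@B2}
  B2:  IN={a@B4, b@B4, c@B0, c@B1, d@B0, d@B1, e@B4, f@B2}  OUT={a@B4, b@B4, c@B0, c@B1, d@B0, d@B1, e@B4, f@B2}
  B3:  IN={a@B4, b@B4, c@B0, c@B1, d@B0, d@B1, e@B4, f@B2}  OUT={a@B4, b@B3, c@B0, c@B1, d@B3, e@B4, f@B2}
  B4:  IN={a@B4, b@B3, c@B0, c@B1, d@B3, e@B4, f@B2}  OUT={a@B4, b@B4, c@B0, c@B1, d@B3, e@B4, f@B2}
  B5:  IN={a@B4, b@B4, c@B0, c@B1, d@B3, e@B4, f@B2}  OUT={a@B5, b@B4, c@B0, c@B1, d@B3, e@B4, f@B2}

Merge at B1: IN[B1] = OUT[B0] ⊔ OUT[B4] = {a@B4, b@B4, c@B0, c@B1, d@B0, d@B3, e@B4, f@B2}
Applying B1's transfer function to that IN value gives OUT[B1] (row B1 above).

Answer: {a@B4, b@B4, c@B1, d@B1, e@B4, f@B2}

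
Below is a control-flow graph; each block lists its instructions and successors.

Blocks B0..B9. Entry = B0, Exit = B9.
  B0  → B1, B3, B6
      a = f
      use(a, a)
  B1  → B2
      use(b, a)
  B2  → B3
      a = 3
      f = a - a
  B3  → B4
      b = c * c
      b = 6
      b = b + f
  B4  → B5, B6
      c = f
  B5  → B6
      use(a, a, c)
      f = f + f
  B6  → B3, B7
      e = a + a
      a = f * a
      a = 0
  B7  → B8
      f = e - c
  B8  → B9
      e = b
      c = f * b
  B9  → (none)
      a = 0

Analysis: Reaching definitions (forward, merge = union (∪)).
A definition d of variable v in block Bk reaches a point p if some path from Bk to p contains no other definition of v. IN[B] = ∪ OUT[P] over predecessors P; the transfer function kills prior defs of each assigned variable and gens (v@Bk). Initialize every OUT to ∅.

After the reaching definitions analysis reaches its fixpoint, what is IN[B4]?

Fixpoint table:
  B0: | IN={} | OUT={a@B0}
  B1: | IN={a@B0} | OUT={a@B0}
  B2: | IN={a@B0} | OUT={a@B2, f@B2}
  B3: | IN={a@B0, a@B2, a@B6, b@B3, c@B4, e@B6, f@B2, f@B5} | OUT={a@B0, a@B2, a@B6, b@B3, c@B4, e@B6, f@B2, f@B5}
  B4: | IN={a@B0, a@B2, a@B6, b@B3, c@B4, e@B6, f@B2, f@B5} | OUT={a@B0, a@B2, a@B6, b@B3, c@B4, e@B6, f@B2, f@B5}
  B5: | IN={a@B0, a@B2, a@B6, b@B3, c@B4, e@B6, f@B2, f@B5} | OUT={a@B0, a@B2, a@B6, b@B3, c@B4, e@B6, f@B5}
  B6: | IN={a@B0, a@B2, a@B6, b@B3, c@B4, e@B6, f@B2, f@B5} | OUT={a@B6, b@B3, c@B4, e@B6, f@B2, f@B5}
  B7: | IN={a@B6, b@B3, c@B4, e@B6, f@B2, f@B5} | OUT={a@B6, b@B3, c@B4, e@B6, f@B7}
  B8: | IN={a@B6, b@B3, c@B4, e@B6, f@B7} | OUT={a@B6, b@B3, c@B8, e@B8, f@B7}
  B9: | IN={a@B6, b@B3, c@B8, e@B8, f@B7} | OUT={a@B9, b@B3, c@B8, e@B8, f@B7}

Merge at B4: IN[B4] = OUT[B3] = {a@B0, a@B2, a@B6, b@B3, c@B4, e@B6, f@B2, f@B5}

Answer: {a@B0, a@B2, a@B6, b@B3, c@B4, e@B6, f@B2, f@B5}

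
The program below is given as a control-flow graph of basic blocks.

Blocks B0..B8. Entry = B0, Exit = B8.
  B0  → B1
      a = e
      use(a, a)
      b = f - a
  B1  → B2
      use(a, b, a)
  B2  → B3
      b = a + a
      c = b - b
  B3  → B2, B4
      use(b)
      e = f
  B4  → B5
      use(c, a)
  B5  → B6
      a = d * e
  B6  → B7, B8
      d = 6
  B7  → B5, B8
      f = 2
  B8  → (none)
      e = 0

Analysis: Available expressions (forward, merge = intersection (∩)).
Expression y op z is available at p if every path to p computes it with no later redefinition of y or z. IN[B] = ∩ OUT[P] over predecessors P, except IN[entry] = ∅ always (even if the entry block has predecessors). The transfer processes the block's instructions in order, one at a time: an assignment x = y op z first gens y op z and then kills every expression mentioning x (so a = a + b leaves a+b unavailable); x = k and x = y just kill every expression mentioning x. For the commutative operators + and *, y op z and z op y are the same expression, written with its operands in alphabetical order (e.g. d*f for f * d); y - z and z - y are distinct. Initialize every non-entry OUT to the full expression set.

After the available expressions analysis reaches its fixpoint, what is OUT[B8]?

Converged values:
  B0: | IN={} | OUT={f-a}
  B1: | IN={f-a} | OUT={f-a}
  B2: | IN={f-a} | OUT={a+a, b-b, f-a}
  B3: | IN={a+a, b-b, f-a} | OUT={a+a, b-b, f-a}
  B4: | IN={a+a, b-b, f-a} | OUT={a+a, b-b, f-a}
  B5: | IN={b-b} | OUT={b-b, d*e}
  B6: | IN={b-b, d*e} | OUT={b-b}
  B7: | IN={b-b} | OUT={b-b}
  B8: | IN={b-b} | OUT={b-b}

Merge at B8: IN[B8] = OUT[B6] ∩ OUT[B7] = {b-b}
Applying B8's transfer function to that IN value gives OUT[B8] (row B8 above).

Answer: {b-b}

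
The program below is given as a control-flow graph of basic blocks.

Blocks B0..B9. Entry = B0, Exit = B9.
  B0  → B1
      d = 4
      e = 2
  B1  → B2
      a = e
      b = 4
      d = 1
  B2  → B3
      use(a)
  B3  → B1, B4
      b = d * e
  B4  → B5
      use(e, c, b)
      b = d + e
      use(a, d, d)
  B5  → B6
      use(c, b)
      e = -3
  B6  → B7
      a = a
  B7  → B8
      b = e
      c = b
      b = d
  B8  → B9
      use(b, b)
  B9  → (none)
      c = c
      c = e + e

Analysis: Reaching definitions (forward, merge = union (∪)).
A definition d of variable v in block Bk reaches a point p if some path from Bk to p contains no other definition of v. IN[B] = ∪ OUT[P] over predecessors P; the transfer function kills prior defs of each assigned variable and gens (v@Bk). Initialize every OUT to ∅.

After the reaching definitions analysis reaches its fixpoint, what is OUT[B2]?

Answer: {a@B1, b@B1, d@B1, e@B0}

Trace:
Per-block solution:
  B0:  IN={}  OUT={d@B0, e@B0}
  B1:  IN={a@B1, b@B3, d@B0, d@B1, e@B0}  OUT={a@B1, b@B1, d@B1, e@B0}
  B2:  IN={a@B1, b@B1, d@B1, e@B0}  OUT={a@B1, b@B1, d@B1, e@B0}
  B3:  IN={a@B1, b@B1, d@B1, e@B0}  OUT={a@B1, b@B3, d@B1, e@B0}
  B4:  IN={a@B1, b@B3, d@B1, e@B0}  OUT={a@B1, b@B4, d@B1, e@B0}
  B5:  IN={a@B1, b@B4, d@B1, e@B0}  OUT={a@B1, b@B4, d@B1, e@B5}
  B6:  IN={a@B1, b@B4, d@B1, e@B5}  OUT={a@B6, b@B4, d@B1, e@B5}
  B7:  IN={a@B6, b@B4, d@B1, e@B5}  OUT={a@B6, b@B7, c@B7, d@B1, e@B5}
  B8:  IN={a@B6, b@B7, c@B7, d@B1, e@B5}  OUT={a@B6, b@B7, c@B7, d@B1, e@B5}
  B9:  IN={a@B6, b@B7, c@B7, d@B1, e@B5}  OUT={a@B6, b@B7, c@B9, d@B1, e@B5}

Merge at B2: IN[B2] = OUT[B1] = {a@B1, b@B1, d@B1, e@B0}
Applying B2's transfer function to that IN value gives OUT[B2] (row B2 above).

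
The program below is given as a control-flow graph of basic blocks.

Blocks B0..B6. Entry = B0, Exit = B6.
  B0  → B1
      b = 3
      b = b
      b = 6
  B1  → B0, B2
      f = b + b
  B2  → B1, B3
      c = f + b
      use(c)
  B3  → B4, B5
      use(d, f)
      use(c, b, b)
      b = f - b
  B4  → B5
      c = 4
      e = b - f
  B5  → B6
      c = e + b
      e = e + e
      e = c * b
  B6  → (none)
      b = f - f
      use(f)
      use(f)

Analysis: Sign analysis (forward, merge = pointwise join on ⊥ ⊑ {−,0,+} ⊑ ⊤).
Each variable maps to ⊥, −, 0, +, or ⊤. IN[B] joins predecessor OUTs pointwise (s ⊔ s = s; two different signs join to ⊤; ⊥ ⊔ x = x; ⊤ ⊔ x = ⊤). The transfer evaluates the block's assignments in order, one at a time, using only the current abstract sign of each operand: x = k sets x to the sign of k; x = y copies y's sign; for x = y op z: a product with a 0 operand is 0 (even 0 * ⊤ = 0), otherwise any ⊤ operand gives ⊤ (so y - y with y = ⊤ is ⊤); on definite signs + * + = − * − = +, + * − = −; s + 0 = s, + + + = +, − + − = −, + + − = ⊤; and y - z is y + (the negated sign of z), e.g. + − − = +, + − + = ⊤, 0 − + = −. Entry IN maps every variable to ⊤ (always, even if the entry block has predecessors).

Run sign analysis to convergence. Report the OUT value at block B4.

Answer: {a: ⊤, b: ⊤, c: +, d: ⊤, e: ⊤, f: +}

Trace:
Per-block solution:
  B0: | IN=(all ⊤) | OUT={b:+; rest ⊤}
  B1: | IN={b:+; rest ⊤} | OUT={b:+, f:+; rest ⊤}
  B2: | IN={b:+, f:+; rest ⊤} | OUT={b:+, c:+, f:+; rest ⊤}
  B3: | IN={b:+, c:+, f:+; rest ⊤} | OUT={c:+, f:+; rest ⊤}
  B4: | IN={c:+, f:+; rest ⊤} | OUT={c:+, f:+; rest ⊤}
  B5: | IN={c:+, f:+; rest ⊤} | OUT={f:+; rest ⊤}
  B6: | IN={f:+; rest ⊤} | OUT={f:+; rest ⊤}

Merge at B4: IN[B4] = OUT[B3] = {a: ⊤, b: ⊤, c: +, d: ⊤, e: ⊤, f: +}
Applying B4's transfer function to that IN value gives OUT[B4] (row B4 above).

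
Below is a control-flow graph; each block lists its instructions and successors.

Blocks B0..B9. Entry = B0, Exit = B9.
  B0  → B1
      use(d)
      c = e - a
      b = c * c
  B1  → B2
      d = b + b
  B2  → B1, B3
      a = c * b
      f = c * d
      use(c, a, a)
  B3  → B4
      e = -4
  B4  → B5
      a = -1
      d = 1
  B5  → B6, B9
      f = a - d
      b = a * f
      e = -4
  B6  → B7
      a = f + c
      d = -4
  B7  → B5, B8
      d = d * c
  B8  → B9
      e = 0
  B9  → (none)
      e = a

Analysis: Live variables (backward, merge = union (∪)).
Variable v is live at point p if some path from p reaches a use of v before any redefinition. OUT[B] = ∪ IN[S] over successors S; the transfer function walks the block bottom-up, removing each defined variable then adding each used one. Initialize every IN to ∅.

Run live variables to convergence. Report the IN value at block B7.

Converged values:
  B0: | IN={a, d, e} | OUT={b, c}
  B1: | IN={b, c} | OUT={b, c, d}
  B2: | IN={b, c, d} | OUT={b, c}
  B3: | IN={c} | OUT={c}
  B4: | IN={c} | OUT={a, c, d}
  B5: | IN={a, c, d} | OUT={a, c, f}
  B6: | IN={c, f} | OUT={a, c, d}
  B7: | IN={a, c, d} | OUT={a, c, d}
  B8: | IN={a} | OUT={a}
  B9: | IN={a} | OUT={}

Merge at B7: OUT[B7] = IN[B5] ⊔ IN[B8] = {a, c, d}
Applying B7's transfer function to that OUT value gives IN[B7] (row B7 above).

Answer: {a, c, d}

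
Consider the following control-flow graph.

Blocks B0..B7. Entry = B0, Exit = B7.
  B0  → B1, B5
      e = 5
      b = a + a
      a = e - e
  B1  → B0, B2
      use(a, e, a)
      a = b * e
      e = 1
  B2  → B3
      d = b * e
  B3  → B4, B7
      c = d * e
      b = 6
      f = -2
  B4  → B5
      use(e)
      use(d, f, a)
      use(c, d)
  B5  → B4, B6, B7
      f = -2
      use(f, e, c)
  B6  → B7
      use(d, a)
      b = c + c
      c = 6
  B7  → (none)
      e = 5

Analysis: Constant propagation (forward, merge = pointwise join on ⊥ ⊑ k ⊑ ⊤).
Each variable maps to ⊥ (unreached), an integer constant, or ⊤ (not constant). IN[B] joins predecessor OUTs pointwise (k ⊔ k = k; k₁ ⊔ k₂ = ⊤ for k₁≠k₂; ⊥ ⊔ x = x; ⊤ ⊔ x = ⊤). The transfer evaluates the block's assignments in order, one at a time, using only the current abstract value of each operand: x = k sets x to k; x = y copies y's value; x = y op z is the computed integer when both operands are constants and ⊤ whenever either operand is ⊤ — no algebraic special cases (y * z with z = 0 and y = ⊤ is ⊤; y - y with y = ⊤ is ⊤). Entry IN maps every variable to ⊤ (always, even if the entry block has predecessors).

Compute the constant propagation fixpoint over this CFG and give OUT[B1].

Fixpoint table:
  B0: | IN=(all ⊤) | OUT={a:0, e:5; rest ⊤}
  B1: | IN={a:0, e:5; rest ⊤} | OUT={e:1; rest ⊤}
  B2: | IN={e:1; rest ⊤} | OUT={e:1; rest ⊤}
  B3: | IN={e:1; rest ⊤} | OUT={b:6, e:1, f:-2; rest ⊤}
  B4: | IN={f:-2; rest ⊤} | OUT={f:-2; rest ⊤}
  B5: | IN=(all ⊤) | OUT={f:-2; rest ⊤}
  B6: | IN={f:-2; rest ⊤} | OUT={c:6, f:-2; rest ⊤}
  B7: | IN={f:-2; rest ⊤} | OUT={e:5, f:-2; rest ⊤}

Merge at B1: IN[B1] = OUT[B0] = {a: 0, b: ⊤, c: ⊤, d: ⊤, e: 5, f: ⊤}
Applying B1's transfer function to that IN value gives OUT[B1] (row B1 above).

Answer: {a: ⊤, b: ⊤, c: ⊤, d: ⊤, e: 1, f: ⊤}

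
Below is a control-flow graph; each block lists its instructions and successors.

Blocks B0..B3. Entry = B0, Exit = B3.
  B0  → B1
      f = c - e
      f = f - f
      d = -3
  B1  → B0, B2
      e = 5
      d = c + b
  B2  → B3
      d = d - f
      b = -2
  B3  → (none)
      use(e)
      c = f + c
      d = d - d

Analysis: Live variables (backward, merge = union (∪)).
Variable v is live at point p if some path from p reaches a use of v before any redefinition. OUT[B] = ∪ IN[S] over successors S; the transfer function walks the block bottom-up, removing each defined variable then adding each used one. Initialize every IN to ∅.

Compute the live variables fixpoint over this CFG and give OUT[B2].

Fixpoint table:
  B0:  IN={b, c, e}  OUT={b, c, f}
  B1:  IN={b, c, f}  OUT={b, c, d, e, f}
  B2:  IN={c, d, e, f}  OUT={c, d, e, f}
  B3:  IN={c, d, e, f}  OUT={}

Merge at B2: OUT[B2] = IN[B3] = {c, d, e, f}

Answer: {c, d, e, f}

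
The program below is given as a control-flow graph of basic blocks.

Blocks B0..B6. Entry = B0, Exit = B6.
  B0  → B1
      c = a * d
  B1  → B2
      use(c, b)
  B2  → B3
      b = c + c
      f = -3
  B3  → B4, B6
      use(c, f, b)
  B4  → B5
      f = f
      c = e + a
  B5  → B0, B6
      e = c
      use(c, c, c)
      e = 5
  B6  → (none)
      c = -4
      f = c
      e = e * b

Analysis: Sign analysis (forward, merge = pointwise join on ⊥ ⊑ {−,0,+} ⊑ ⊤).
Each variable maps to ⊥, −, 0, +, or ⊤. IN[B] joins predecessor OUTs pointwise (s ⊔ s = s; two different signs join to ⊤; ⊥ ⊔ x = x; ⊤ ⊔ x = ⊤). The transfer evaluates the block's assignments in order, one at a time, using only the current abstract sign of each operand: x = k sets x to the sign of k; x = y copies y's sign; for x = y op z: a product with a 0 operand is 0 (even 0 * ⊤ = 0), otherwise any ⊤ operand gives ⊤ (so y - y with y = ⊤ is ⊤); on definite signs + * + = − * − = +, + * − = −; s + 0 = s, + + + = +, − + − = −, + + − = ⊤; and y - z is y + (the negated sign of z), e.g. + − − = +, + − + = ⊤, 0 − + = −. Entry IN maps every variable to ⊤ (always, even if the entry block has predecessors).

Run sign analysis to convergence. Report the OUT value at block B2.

Fixpoint table:
  B0:  IN=(all ⊤)  OUT=(all ⊤)
  B1:  IN=(all ⊤)  OUT=(all ⊤)
  B2:  IN=(all ⊤)  OUT={f:-; rest ⊤}
  B3:  IN={f:-; rest ⊤}  OUT={f:-; rest ⊤}
  B4:  IN={f:-; rest ⊤}  OUT={f:-; rest ⊤}
  B5:  IN={f:-; rest ⊤}  OUT={e:+, f:-; rest ⊤}
  B6:  IN={f:-; rest ⊤}  OUT={c:-, f:-; rest ⊤}

Merge at B2: IN[B2] = OUT[B1] = {a: ⊤, b: ⊤, c: ⊤, d: ⊤, e: ⊤, f: ⊤}
Applying B2's transfer function to that IN value gives OUT[B2] (row B2 above).

Answer: {a: ⊤, b: ⊤, c: ⊤, d: ⊤, e: ⊤, f: -}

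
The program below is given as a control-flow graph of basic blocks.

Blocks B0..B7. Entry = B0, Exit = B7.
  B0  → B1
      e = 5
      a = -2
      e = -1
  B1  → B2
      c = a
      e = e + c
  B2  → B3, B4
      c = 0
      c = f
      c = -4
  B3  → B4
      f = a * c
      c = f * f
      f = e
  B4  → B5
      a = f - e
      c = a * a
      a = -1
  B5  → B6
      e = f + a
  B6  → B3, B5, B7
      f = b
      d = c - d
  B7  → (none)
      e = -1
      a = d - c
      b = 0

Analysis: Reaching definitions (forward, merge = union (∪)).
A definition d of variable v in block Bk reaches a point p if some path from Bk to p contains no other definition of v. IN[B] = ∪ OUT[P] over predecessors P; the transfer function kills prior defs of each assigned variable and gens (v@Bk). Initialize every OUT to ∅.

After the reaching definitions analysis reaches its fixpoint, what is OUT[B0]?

Converged values:
  B0: | IN={} | OUT={a@B0, e@B0}
  B1: | IN={a@B0, e@B0} | OUT={a@B0, c@B1, e@B1}
  B2: | IN={a@B0, c@B1, e@B1} | OUT={a@B0, c@B2, e@B1}
  B3: | IN={a@B0, a@B4, c@B2, c@B4, d@B6, e@B1, e@B5, f@B6} | OUT={a@B0, a@B4, c@B3, d@B6, e@B1, e@B5, f@B3}
  B4: | IN={a@B0, a@B4, c@B2, c@B3, d@B6, e@B1, e@B5, f@B3} | OUT={a@B4, c@B4, d@B6, e@B1, e@B5, f@B3}
  B5: | IN={a@B4, c@B4, d@B6, e@B1, e@B5, f@B3, f@B6} | OUT={a@B4, c@B4, d@B6, e@B5, f@B3, f@B6}
  B6: | IN={a@B4, c@B4, d@B6, e@B5, f@B3, f@B6} | OUT={a@B4, c@B4, d@B6, e@B5, f@B6}
  B7: | IN={a@B4, c@B4, d@B6, e@B5, f@B6} | OUT={a@B7, b@B7, c@B4, d@B6, e@B7, f@B6}

B0 is the boundary node: IN[B0] = {}
Applying B0's transfer function to that IN value gives OUT[B0] (row B0 above).

Answer: {a@B0, e@B0}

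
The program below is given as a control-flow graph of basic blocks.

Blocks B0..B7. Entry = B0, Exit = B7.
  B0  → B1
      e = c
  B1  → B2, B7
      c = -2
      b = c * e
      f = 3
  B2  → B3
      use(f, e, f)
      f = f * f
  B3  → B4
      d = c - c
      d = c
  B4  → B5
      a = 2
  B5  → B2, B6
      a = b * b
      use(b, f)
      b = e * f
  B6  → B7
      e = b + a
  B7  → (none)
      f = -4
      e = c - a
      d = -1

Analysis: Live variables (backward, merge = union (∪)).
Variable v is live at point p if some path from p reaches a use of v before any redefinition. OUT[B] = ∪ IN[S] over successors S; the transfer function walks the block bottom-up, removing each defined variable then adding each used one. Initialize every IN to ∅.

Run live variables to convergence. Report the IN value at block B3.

Answer: {b, c, e, f}

Derivation:
Converged values:
  B0: | IN={a, c} | OUT={a, e}
  B1: | IN={a, e} | OUT={a, b, c, e, f}
  B2: | IN={b, c, e, f} | OUT={b, c, e, f}
  B3: | IN={b, c, e, f} | OUT={b, c, e, f}
  B4: | IN={b, c, e, f} | OUT={b, c, e, f}
  B5: | IN={b, c, e, f} | OUT={a, b, c, e, f}
  B6: | IN={a, b, c} | OUT={a, c}
  B7: | IN={a, c} | OUT={}

Merge at B3: OUT[B3] = IN[B4] = {b, c, e, f}
Applying B3's transfer function to that OUT value gives IN[B3] (row B3 above).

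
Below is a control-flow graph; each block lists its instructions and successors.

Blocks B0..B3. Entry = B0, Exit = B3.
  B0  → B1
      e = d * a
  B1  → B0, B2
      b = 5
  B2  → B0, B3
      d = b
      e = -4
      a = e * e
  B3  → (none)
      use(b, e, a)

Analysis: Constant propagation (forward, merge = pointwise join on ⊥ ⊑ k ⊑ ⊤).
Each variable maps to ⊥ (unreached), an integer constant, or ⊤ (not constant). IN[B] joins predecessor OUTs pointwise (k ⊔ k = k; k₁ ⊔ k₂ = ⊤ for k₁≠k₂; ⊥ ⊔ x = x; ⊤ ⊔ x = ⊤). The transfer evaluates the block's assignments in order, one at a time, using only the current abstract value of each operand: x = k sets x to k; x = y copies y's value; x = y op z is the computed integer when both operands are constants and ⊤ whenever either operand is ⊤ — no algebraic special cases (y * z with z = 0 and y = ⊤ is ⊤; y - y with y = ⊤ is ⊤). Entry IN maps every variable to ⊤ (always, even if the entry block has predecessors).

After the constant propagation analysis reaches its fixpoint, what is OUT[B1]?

Converged values:
  B0:   IN=(all ⊤)   OUT=(all ⊤)
  B1:   IN=(all ⊤)   OUT={b:5; rest ⊤}
  B2:   IN={b:5; rest ⊤}   OUT={a:16, b:5, d:5, e:-4; rest ⊤}
  B3:   IN={a:16, b:5, d:5, e:-4; rest ⊤}   OUT={a:16, b:5, d:5, e:-4; rest ⊤}

Merge at B1: IN[B1] = OUT[B0] = {a: ⊤, b: ⊤, c: ⊤, d: ⊤, e: ⊤, f: ⊤}
Applying B1's transfer function to that IN value gives OUT[B1] (row B1 above).

Answer: {a: ⊤, b: 5, c: ⊤, d: ⊤, e: ⊤, f: ⊤}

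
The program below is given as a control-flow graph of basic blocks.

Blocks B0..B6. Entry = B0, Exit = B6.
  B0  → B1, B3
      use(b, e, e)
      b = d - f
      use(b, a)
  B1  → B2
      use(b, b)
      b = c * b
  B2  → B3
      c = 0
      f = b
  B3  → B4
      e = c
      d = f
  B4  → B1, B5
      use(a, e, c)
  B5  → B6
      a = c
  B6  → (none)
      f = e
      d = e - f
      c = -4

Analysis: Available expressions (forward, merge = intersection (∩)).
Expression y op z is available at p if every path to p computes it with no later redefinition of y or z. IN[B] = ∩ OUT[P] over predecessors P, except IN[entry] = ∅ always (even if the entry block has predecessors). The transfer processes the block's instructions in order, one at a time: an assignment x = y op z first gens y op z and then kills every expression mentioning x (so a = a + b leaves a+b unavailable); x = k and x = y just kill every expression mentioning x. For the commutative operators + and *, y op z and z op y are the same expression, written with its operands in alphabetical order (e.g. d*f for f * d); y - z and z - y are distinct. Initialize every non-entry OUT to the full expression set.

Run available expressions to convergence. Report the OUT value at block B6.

Answer: {e-f}

Working:
Fixpoint table:
  B0:   IN={}   OUT={d-f}
  B1:   IN={}   OUT={}
  B2:   IN={}   OUT={}
  B3:   IN={}   OUT={}
  B4:   IN={}   OUT={}
  B5:   IN={}   OUT={}
  B6:   IN={}   OUT={e-f}

Merge at B6: IN[B6] = OUT[B5] = {}
Applying B6's transfer function to that IN value gives OUT[B6] (row B6 above).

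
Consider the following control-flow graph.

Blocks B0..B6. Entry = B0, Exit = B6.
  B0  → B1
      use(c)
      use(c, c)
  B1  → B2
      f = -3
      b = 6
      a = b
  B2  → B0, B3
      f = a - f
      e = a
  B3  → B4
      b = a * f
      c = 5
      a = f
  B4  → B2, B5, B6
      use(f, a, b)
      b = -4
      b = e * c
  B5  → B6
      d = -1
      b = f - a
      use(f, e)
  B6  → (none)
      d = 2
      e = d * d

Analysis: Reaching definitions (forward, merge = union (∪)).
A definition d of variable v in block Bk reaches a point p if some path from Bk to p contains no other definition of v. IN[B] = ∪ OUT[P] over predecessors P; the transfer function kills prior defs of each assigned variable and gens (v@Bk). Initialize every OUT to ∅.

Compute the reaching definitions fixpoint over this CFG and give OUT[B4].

Answer: {a@B3, b@B4, c@B3, e@B2, f@B2}

Working:
Fixpoint table:
  B0:   IN={a@B1, a@B3, b@B1, b@B4, c@B3, e@B2, f@B2}   OUT={a@B1, a@B3, b@B1, b@B4, c@B3, e@B2, f@B2}
  B1:   IN={a@B1, a@B3, b@B1, b@B4, c@B3, e@B2, f@B2}   OUT={a@B1, b@B1, c@B3, e@B2, f@B1}
  B2:   IN={a@B1, a@B3, b@B1, b@B4, c@B3, e@B2, f@B1, f@B2}   OUT={a@B1, a@B3, b@B1, b@B4, c@B3, e@B2, f@B2}
  B3:   IN={a@B1, a@B3, b@B1, b@B4, c@B3, e@B2, f@B2}   OUT={a@B3, b@B3, c@B3, e@B2, f@B2}
  B4:   IN={a@B3, b@B3, c@B3, e@B2, f@B2}   OUT={a@B3, b@B4, c@B3, e@B2, f@B2}
  B5:   IN={a@B3, b@B4, c@B3, e@B2, f@B2}   OUT={a@B3, b@B5, c@B3, d@B5, e@B2, f@B2}
  B6:   IN={a@B3, b@B4, b@B5, c@B3, d@B5, e@B2, f@B2}   OUT={a@B3, b@B4, b@B5, c@B3, d@B6, e@B6, f@B2}

Merge at B4: IN[B4] = OUT[B3] = {a@B3, b@B3, c@B3, e@B2, f@B2}
Applying B4's transfer function to that IN value gives OUT[B4] (row B4 above).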